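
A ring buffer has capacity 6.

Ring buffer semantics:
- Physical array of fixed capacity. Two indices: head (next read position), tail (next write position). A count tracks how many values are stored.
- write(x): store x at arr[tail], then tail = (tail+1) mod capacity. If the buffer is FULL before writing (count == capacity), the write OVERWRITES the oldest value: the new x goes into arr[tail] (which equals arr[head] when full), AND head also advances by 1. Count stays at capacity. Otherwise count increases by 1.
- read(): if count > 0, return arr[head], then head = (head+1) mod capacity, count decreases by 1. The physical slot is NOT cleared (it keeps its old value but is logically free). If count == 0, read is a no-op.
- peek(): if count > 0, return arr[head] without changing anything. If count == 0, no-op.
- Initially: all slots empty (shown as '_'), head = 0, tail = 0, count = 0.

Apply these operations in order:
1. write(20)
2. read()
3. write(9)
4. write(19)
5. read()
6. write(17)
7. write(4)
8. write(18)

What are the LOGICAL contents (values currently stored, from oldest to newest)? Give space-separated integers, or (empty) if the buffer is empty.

After op 1 (write(20)): arr=[20 _ _ _ _ _] head=0 tail=1 count=1
After op 2 (read()): arr=[20 _ _ _ _ _] head=1 tail=1 count=0
After op 3 (write(9)): arr=[20 9 _ _ _ _] head=1 tail=2 count=1
After op 4 (write(19)): arr=[20 9 19 _ _ _] head=1 tail=3 count=2
After op 5 (read()): arr=[20 9 19 _ _ _] head=2 tail=3 count=1
After op 6 (write(17)): arr=[20 9 19 17 _ _] head=2 tail=4 count=2
After op 7 (write(4)): arr=[20 9 19 17 4 _] head=2 tail=5 count=3
After op 8 (write(18)): arr=[20 9 19 17 4 18] head=2 tail=0 count=4

Answer: 19 17 4 18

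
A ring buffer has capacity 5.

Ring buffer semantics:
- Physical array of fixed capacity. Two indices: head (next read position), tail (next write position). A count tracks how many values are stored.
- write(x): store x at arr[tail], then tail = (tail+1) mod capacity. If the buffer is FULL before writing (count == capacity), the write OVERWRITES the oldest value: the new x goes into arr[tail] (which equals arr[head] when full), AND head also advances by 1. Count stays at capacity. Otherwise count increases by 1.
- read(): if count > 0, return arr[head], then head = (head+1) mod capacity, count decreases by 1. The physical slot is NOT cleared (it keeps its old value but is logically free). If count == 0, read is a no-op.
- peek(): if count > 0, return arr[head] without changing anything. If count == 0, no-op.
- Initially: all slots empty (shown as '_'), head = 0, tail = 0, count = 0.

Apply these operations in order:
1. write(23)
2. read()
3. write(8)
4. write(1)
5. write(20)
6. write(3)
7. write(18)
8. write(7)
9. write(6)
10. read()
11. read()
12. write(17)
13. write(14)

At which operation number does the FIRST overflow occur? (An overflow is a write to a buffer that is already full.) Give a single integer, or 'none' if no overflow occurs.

Answer: 8

Derivation:
After op 1 (write(23)): arr=[23 _ _ _ _] head=0 tail=1 count=1
After op 2 (read()): arr=[23 _ _ _ _] head=1 tail=1 count=0
After op 3 (write(8)): arr=[23 8 _ _ _] head=1 tail=2 count=1
After op 4 (write(1)): arr=[23 8 1 _ _] head=1 tail=3 count=2
After op 5 (write(20)): arr=[23 8 1 20 _] head=1 tail=4 count=3
After op 6 (write(3)): arr=[23 8 1 20 3] head=1 tail=0 count=4
After op 7 (write(18)): arr=[18 8 1 20 3] head=1 tail=1 count=5
After op 8 (write(7)): arr=[18 7 1 20 3] head=2 tail=2 count=5
After op 9 (write(6)): arr=[18 7 6 20 3] head=3 tail=3 count=5
After op 10 (read()): arr=[18 7 6 20 3] head=4 tail=3 count=4
After op 11 (read()): arr=[18 7 6 20 3] head=0 tail=3 count=3
After op 12 (write(17)): arr=[18 7 6 17 3] head=0 tail=4 count=4
After op 13 (write(14)): arr=[18 7 6 17 14] head=0 tail=0 count=5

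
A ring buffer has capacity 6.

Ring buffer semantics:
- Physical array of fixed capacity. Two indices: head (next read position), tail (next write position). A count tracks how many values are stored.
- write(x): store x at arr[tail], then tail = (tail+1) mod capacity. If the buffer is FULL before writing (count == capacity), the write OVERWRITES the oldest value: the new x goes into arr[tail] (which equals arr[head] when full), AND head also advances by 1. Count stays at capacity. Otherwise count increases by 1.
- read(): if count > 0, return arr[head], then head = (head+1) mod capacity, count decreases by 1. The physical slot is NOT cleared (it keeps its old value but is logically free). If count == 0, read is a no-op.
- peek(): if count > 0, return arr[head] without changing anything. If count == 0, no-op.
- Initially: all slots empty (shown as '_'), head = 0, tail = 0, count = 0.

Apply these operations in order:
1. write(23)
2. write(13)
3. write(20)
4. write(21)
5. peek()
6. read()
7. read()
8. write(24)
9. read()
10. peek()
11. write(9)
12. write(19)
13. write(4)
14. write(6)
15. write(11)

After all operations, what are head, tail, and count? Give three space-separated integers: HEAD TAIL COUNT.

Answer: 4 4 6

Derivation:
After op 1 (write(23)): arr=[23 _ _ _ _ _] head=0 tail=1 count=1
After op 2 (write(13)): arr=[23 13 _ _ _ _] head=0 tail=2 count=2
After op 3 (write(20)): arr=[23 13 20 _ _ _] head=0 tail=3 count=3
After op 4 (write(21)): arr=[23 13 20 21 _ _] head=0 tail=4 count=4
After op 5 (peek()): arr=[23 13 20 21 _ _] head=0 tail=4 count=4
After op 6 (read()): arr=[23 13 20 21 _ _] head=1 tail=4 count=3
After op 7 (read()): arr=[23 13 20 21 _ _] head=2 tail=4 count=2
After op 8 (write(24)): arr=[23 13 20 21 24 _] head=2 tail=5 count=3
After op 9 (read()): arr=[23 13 20 21 24 _] head=3 tail=5 count=2
After op 10 (peek()): arr=[23 13 20 21 24 _] head=3 tail=5 count=2
After op 11 (write(9)): arr=[23 13 20 21 24 9] head=3 tail=0 count=3
After op 12 (write(19)): arr=[19 13 20 21 24 9] head=3 tail=1 count=4
After op 13 (write(4)): arr=[19 4 20 21 24 9] head=3 tail=2 count=5
After op 14 (write(6)): arr=[19 4 6 21 24 9] head=3 tail=3 count=6
After op 15 (write(11)): arr=[19 4 6 11 24 9] head=4 tail=4 count=6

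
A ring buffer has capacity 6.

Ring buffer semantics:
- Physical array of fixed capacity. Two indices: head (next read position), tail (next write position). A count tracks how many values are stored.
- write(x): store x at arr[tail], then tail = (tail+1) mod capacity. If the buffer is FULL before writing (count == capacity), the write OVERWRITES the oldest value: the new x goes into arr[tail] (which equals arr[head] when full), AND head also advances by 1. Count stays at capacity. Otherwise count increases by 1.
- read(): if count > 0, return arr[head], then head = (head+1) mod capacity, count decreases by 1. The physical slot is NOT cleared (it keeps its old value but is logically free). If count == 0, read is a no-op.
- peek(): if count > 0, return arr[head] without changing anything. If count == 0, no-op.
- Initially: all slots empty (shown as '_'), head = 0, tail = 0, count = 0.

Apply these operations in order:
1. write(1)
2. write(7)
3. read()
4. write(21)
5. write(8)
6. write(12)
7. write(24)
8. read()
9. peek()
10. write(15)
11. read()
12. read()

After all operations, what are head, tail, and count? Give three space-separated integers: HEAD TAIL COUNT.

Answer: 4 1 3

Derivation:
After op 1 (write(1)): arr=[1 _ _ _ _ _] head=0 tail=1 count=1
After op 2 (write(7)): arr=[1 7 _ _ _ _] head=0 tail=2 count=2
After op 3 (read()): arr=[1 7 _ _ _ _] head=1 tail=2 count=1
After op 4 (write(21)): arr=[1 7 21 _ _ _] head=1 tail=3 count=2
After op 5 (write(8)): arr=[1 7 21 8 _ _] head=1 tail=4 count=3
After op 6 (write(12)): arr=[1 7 21 8 12 _] head=1 tail=5 count=4
After op 7 (write(24)): arr=[1 7 21 8 12 24] head=1 tail=0 count=5
After op 8 (read()): arr=[1 7 21 8 12 24] head=2 tail=0 count=4
After op 9 (peek()): arr=[1 7 21 8 12 24] head=2 tail=0 count=4
After op 10 (write(15)): arr=[15 7 21 8 12 24] head=2 tail=1 count=5
After op 11 (read()): arr=[15 7 21 8 12 24] head=3 tail=1 count=4
After op 12 (read()): arr=[15 7 21 8 12 24] head=4 tail=1 count=3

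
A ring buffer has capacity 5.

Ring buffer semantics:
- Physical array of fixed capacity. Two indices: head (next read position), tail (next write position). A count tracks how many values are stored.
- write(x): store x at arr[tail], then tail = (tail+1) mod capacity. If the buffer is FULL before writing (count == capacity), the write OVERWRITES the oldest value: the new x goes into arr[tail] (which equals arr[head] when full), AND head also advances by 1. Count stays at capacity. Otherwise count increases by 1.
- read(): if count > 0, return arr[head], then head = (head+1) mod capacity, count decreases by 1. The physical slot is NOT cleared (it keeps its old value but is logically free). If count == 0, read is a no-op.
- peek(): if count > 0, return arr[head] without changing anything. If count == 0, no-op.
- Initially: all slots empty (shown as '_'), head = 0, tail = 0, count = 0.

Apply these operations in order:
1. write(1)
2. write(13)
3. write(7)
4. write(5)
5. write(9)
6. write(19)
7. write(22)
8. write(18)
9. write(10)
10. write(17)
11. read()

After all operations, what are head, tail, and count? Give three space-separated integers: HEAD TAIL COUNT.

Answer: 1 0 4

Derivation:
After op 1 (write(1)): arr=[1 _ _ _ _] head=0 tail=1 count=1
After op 2 (write(13)): arr=[1 13 _ _ _] head=0 tail=2 count=2
After op 3 (write(7)): arr=[1 13 7 _ _] head=0 tail=3 count=3
After op 4 (write(5)): arr=[1 13 7 5 _] head=0 tail=4 count=4
After op 5 (write(9)): arr=[1 13 7 5 9] head=0 tail=0 count=5
After op 6 (write(19)): arr=[19 13 7 5 9] head=1 tail=1 count=5
After op 7 (write(22)): arr=[19 22 7 5 9] head=2 tail=2 count=5
After op 8 (write(18)): arr=[19 22 18 5 9] head=3 tail=3 count=5
After op 9 (write(10)): arr=[19 22 18 10 9] head=4 tail=4 count=5
After op 10 (write(17)): arr=[19 22 18 10 17] head=0 tail=0 count=5
After op 11 (read()): arr=[19 22 18 10 17] head=1 tail=0 count=4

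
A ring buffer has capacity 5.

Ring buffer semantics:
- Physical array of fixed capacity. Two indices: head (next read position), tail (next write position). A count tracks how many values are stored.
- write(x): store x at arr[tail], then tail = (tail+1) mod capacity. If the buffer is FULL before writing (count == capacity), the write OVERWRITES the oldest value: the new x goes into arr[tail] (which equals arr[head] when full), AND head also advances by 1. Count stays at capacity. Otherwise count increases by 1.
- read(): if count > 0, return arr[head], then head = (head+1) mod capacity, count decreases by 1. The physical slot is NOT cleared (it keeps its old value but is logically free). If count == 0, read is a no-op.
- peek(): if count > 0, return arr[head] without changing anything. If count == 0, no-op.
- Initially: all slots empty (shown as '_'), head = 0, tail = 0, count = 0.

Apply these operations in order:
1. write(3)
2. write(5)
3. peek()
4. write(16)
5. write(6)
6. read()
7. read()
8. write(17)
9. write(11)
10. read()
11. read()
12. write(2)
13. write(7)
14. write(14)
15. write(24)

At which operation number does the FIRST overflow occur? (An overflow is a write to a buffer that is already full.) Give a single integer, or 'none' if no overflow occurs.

Answer: 15

Derivation:
After op 1 (write(3)): arr=[3 _ _ _ _] head=0 tail=1 count=1
After op 2 (write(5)): arr=[3 5 _ _ _] head=0 tail=2 count=2
After op 3 (peek()): arr=[3 5 _ _ _] head=0 tail=2 count=2
After op 4 (write(16)): arr=[3 5 16 _ _] head=0 tail=3 count=3
After op 5 (write(6)): arr=[3 5 16 6 _] head=0 tail=4 count=4
After op 6 (read()): arr=[3 5 16 6 _] head=1 tail=4 count=3
After op 7 (read()): arr=[3 5 16 6 _] head=2 tail=4 count=2
After op 8 (write(17)): arr=[3 5 16 6 17] head=2 tail=0 count=3
After op 9 (write(11)): arr=[11 5 16 6 17] head=2 tail=1 count=4
After op 10 (read()): arr=[11 5 16 6 17] head=3 tail=1 count=3
After op 11 (read()): arr=[11 5 16 6 17] head=4 tail=1 count=2
After op 12 (write(2)): arr=[11 2 16 6 17] head=4 tail=2 count=3
After op 13 (write(7)): arr=[11 2 7 6 17] head=4 tail=3 count=4
After op 14 (write(14)): arr=[11 2 7 14 17] head=4 tail=4 count=5
After op 15 (write(24)): arr=[11 2 7 14 24] head=0 tail=0 count=5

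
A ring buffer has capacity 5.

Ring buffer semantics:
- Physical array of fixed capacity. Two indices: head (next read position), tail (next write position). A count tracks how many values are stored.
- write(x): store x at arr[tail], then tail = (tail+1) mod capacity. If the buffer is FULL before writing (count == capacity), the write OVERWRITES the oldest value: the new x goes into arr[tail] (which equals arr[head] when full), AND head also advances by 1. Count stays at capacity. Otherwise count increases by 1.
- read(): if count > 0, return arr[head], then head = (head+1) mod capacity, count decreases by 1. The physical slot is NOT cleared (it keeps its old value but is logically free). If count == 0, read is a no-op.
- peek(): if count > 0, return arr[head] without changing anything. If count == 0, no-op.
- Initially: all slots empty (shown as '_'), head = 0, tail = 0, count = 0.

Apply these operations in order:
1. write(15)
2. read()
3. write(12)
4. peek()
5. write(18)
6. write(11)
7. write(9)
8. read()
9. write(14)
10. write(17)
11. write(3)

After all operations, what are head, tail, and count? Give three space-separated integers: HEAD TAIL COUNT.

After op 1 (write(15)): arr=[15 _ _ _ _] head=0 tail=1 count=1
After op 2 (read()): arr=[15 _ _ _ _] head=1 tail=1 count=0
After op 3 (write(12)): arr=[15 12 _ _ _] head=1 tail=2 count=1
After op 4 (peek()): arr=[15 12 _ _ _] head=1 tail=2 count=1
After op 5 (write(18)): arr=[15 12 18 _ _] head=1 tail=3 count=2
After op 6 (write(11)): arr=[15 12 18 11 _] head=1 tail=4 count=3
After op 7 (write(9)): arr=[15 12 18 11 9] head=1 tail=0 count=4
After op 8 (read()): arr=[15 12 18 11 9] head=2 tail=0 count=3
After op 9 (write(14)): arr=[14 12 18 11 9] head=2 tail=1 count=4
After op 10 (write(17)): arr=[14 17 18 11 9] head=2 tail=2 count=5
After op 11 (write(3)): arr=[14 17 3 11 9] head=3 tail=3 count=5

Answer: 3 3 5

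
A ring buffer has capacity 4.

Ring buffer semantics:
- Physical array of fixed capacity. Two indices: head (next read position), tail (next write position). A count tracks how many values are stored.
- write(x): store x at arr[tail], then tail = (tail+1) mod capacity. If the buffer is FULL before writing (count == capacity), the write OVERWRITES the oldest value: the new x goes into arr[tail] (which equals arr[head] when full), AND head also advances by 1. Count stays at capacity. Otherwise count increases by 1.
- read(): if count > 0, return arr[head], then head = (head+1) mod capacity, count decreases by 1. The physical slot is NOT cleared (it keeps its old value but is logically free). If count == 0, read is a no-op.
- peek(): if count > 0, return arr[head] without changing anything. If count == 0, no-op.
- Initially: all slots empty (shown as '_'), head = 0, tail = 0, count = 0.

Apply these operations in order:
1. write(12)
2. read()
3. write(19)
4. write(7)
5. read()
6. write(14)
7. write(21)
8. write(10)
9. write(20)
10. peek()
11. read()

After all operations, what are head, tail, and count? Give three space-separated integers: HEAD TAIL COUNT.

After op 1 (write(12)): arr=[12 _ _ _] head=0 tail=1 count=1
After op 2 (read()): arr=[12 _ _ _] head=1 tail=1 count=0
After op 3 (write(19)): arr=[12 19 _ _] head=1 tail=2 count=1
After op 4 (write(7)): arr=[12 19 7 _] head=1 tail=3 count=2
After op 5 (read()): arr=[12 19 7 _] head=2 tail=3 count=1
After op 6 (write(14)): arr=[12 19 7 14] head=2 tail=0 count=2
After op 7 (write(21)): arr=[21 19 7 14] head=2 tail=1 count=3
After op 8 (write(10)): arr=[21 10 7 14] head=2 tail=2 count=4
After op 9 (write(20)): arr=[21 10 20 14] head=3 tail=3 count=4
After op 10 (peek()): arr=[21 10 20 14] head=3 tail=3 count=4
After op 11 (read()): arr=[21 10 20 14] head=0 tail=3 count=3

Answer: 0 3 3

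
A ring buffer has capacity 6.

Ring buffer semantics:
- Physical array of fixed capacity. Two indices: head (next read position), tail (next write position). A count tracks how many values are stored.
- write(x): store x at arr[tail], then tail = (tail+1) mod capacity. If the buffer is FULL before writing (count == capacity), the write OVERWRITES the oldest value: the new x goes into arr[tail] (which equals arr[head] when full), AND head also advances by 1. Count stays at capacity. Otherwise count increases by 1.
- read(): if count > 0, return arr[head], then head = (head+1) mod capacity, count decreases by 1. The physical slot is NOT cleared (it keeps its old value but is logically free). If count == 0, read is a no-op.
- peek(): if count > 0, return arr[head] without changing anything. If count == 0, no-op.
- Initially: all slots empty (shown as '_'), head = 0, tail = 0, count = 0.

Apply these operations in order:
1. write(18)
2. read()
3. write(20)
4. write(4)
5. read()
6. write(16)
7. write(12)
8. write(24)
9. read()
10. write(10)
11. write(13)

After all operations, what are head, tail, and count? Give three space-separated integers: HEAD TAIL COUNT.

After op 1 (write(18)): arr=[18 _ _ _ _ _] head=0 tail=1 count=1
After op 2 (read()): arr=[18 _ _ _ _ _] head=1 tail=1 count=0
After op 3 (write(20)): arr=[18 20 _ _ _ _] head=1 tail=2 count=1
After op 4 (write(4)): arr=[18 20 4 _ _ _] head=1 tail=3 count=2
After op 5 (read()): arr=[18 20 4 _ _ _] head=2 tail=3 count=1
After op 6 (write(16)): arr=[18 20 4 16 _ _] head=2 tail=4 count=2
After op 7 (write(12)): arr=[18 20 4 16 12 _] head=2 tail=5 count=3
After op 8 (write(24)): arr=[18 20 4 16 12 24] head=2 tail=0 count=4
After op 9 (read()): arr=[18 20 4 16 12 24] head=3 tail=0 count=3
After op 10 (write(10)): arr=[10 20 4 16 12 24] head=3 tail=1 count=4
After op 11 (write(13)): arr=[10 13 4 16 12 24] head=3 tail=2 count=5

Answer: 3 2 5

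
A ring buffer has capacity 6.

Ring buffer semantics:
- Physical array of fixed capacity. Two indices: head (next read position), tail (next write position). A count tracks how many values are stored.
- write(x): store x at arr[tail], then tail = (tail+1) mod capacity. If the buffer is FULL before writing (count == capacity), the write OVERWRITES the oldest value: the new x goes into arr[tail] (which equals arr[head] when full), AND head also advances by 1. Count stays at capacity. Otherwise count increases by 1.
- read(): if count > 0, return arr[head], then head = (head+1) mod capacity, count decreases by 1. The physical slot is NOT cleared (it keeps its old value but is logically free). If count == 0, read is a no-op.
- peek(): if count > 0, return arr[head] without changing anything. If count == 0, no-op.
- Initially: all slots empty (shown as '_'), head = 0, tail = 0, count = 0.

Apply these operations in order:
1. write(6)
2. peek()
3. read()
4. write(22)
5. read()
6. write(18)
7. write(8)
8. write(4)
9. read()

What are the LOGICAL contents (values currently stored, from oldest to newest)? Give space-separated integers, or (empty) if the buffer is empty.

Answer: 8 4

Derivation:
After op 1 (write(6)): arr=[6 _ _ _ _ _] head=0 tail=1 count=1
After op 2 (peek()): arr=[6 _ _ _ _ _] head=0 tail=1 count=1
After op 3 (read()): arr=[6 _ _ _ _ _] head=1 tail=1 count=0
After op 4 (write(22)): arr=[6 22 _ _ _ _] head=1 tail=2 count=1
After op 5 (read()): arr=[6 22 _ _ _ _] head=2 tail=2 count=0
After op 6 (write(18)): arr=[6 22 18 _ _ _] head=2 tail=3 count=1
After op 7 (write(8)): arr=[6 22 18 8 _ _] head=2 tail=4 count=2
After op 8 (write(4)): arr=[6 22 18 8 4 _] head=2 tail=5 count=3
After op 9 (read()): arr=[6 22 18 8 4 _] head=3 tail=5 count=2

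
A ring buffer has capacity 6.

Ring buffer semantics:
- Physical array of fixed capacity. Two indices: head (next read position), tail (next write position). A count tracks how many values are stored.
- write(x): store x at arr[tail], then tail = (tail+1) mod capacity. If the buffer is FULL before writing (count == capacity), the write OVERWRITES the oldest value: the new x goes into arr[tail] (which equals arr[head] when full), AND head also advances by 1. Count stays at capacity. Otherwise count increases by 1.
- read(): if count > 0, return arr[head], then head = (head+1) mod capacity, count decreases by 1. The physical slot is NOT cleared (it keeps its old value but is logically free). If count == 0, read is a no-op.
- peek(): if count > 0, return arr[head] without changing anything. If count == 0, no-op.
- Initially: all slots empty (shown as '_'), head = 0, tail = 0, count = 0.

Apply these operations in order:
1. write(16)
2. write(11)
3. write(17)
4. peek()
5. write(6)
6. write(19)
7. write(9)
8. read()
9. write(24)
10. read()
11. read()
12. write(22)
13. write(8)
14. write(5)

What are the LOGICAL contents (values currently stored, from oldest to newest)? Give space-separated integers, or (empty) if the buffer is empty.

Answer: 19 9 24 22 8 5

Derivation:
After op 1 (write(16)): arr=[16 _ _ _ _ _] head=0 tail=1 count=1
After op 2 (write(11)): arr=[16 11 _ _ _ _] head=0 tail=2 count=2
After op 3 (write(17)): arr=[16 11 17 _ _ _] head=0 tail=3 count=3
After op 4 (peek()): arr=[16 11 17 _ _ _] head=0 tail=3 count=3
After op 5 (write(6)): arr=[16 11 17 6 _ _] head=0 tail=4 count=4
After op 6 (write(19)): arr=[16 11 17 6 19 _] head=0 tail=5 count=5
After op 7 (write(9)): arr=[16 11 17 6 19 9] head=0 tail=0 count=6
After op 8 (read()): arr=[16 11 17 6 19 9] head=1 tail=0 count=5
After op 9 (write(24)): arr=[24 11 17 6 19 9] head=1 tail=1 count=6
After op 10 (read()): arr=[24 11 17 6 19 9] head=2 tail=1 count=5
After op 11 (read()): arr=[24 11 17 6 19 9] head=3 tail=1 count=4
After op 12 (write(22)): arr=[24 22 17 6 19 9] head=3 tail=2 count=5
After op 13 (write(8)): arr=[24 22 8 6 19 9] head=3 tail=3 count=6
After op 14 (write(5)): arr=[24 22 8 5 19 9] head=4 tail=4 count=6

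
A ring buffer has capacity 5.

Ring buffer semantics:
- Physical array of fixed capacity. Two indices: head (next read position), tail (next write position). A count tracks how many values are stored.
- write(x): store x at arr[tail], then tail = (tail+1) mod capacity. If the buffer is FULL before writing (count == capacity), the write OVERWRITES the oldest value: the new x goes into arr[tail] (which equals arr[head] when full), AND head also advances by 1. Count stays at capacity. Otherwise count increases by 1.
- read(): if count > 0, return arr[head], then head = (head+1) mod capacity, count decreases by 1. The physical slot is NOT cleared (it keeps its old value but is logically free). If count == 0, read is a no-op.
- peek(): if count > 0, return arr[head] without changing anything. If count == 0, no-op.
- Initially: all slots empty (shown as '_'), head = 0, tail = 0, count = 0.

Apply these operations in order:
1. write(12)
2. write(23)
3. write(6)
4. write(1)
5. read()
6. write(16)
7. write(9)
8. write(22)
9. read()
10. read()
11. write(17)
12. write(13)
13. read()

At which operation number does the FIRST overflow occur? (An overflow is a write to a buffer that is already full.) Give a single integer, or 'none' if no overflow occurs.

Answer: 8

Derivation:
After op 1 (write(12)): arr=[12 _ _ _ _] head=0 tail=1 count=1
After op 2 (write(23)): arr=[12 23 _ _ _] head=0 tail=2 count=2
After op 3 (write(6)): arr=[12 23 6 _ _] head=0 tail=3 count=3
After op 4 (write(1)): arr=[12 23 6 1 _] head=0 tail=4 count=4
After op 5 (read()): arr=[12 23 6 1 _] head=1 tail=4 count=3
After op 6 (write(16)): arr=[12 23 6 1 16] head=1 tail=0 count=4
After op 7 (write(9)): arr=[9 23 6 1 16] head=1 tail=1 count=5
After op 8 (write(22)): arr=[9 22 6 1 16] head=2 tail=2 count=5
After op 9 (read()): arr=[9 22 6 1 16] head=3 tail=2 count=4
After op 10 (read()): arr=[9 22 6 1 16] head=4 tail=2 count=3
After op 11 (write(17)): arr=[9 22 17 1 16] head=4 tail=3 count=4
After op 12 (write(13)): arr=[9 22 17 13 16] head=4 tail=4 count=5
After op 13 (read()): arr=[9 22 17 13 16] head=0 tail=4 count=4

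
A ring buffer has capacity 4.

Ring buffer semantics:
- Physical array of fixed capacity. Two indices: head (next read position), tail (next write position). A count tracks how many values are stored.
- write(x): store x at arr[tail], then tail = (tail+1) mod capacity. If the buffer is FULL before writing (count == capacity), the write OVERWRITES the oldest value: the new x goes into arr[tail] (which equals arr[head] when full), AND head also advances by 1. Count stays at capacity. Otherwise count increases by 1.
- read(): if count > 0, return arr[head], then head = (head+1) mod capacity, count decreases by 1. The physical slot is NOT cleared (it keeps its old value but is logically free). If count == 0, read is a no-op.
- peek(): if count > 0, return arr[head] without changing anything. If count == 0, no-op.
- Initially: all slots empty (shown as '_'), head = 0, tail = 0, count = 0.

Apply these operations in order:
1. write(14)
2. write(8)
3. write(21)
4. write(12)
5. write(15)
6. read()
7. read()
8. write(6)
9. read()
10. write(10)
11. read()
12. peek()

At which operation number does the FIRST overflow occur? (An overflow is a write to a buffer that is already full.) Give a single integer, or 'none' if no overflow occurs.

After op 1 (write(14)): arr=[14 _ _ _] head=0 tail=1 count=1
After op 2 (write(8)): arr=[14 8 _ _] head=0 tail=2 count=2
After op 3 (write(21)): arr=[14 8 21 _] head=0 tail=3 count=3
After op 4 (write(12)): arr=[14 8 21 12] head=0 tail=0 count=4
After op 5 (write(15)): arr=[15 8 21 12] head=1 tail=1 count=4
After op 6 (read()): arr=[15 8 21 12] head=2 tail=1 count=3
After op 7 (read()): arr=[15 8 21 12] head=3 tail=1 count=2
After op 8 (write(6)): arr=[15 6 21 12] head=3 tail=2 count=3
After op 9 (read()): arr=[15 6 21 12] head=0 tail=2 count=2
After op 10 (write(10)): arr=[15 6 10 12] head=0 tail=3 count=3
After op 11 (read()): arr=[15 6 10 12] head=1 tail=3 count=2
After op 12 (peek()): arr=[15 6 10 12] head=1 tail=3 count=2

Answer: 5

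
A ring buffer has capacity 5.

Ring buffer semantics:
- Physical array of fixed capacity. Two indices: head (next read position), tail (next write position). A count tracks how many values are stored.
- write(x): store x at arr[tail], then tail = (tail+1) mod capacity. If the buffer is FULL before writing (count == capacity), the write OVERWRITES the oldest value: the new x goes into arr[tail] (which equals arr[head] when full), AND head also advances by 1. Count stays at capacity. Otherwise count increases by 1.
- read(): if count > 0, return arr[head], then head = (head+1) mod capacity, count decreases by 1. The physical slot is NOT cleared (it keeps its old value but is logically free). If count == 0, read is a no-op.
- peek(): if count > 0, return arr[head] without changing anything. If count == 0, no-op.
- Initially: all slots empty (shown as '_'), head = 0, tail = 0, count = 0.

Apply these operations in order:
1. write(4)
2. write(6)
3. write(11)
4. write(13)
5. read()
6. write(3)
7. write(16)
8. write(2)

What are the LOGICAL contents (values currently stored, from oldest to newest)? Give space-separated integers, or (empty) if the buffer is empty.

Answer: 11 13 3 16 2

Derivation:
After op 1 (write(4)): arr=[4 _ _ _ _] head=0 tail=1 count=1
After op 2 (write(6)): arr=[4 6 _ _ _] head=0 tail=2 count=2
After op 3 (write(11)): arr=[4 6 11 _ _] head=0 tail=3 count=3
After op 4 (write(13)): arr=[4 6 11 13 _] head=0 tail=4 count=4
After op 5 (read()): arr=[4 6 11 13 _] head=1 tail=4 count=3
After op 6 (write(3)): arr=[4 6 11 13 3] head=1 tail=0 count=4
After op 7 (write(16)): arr=[16 6 11 13 3] head=1 tail=1 count=5
After op 8 (write(2)): arr=[16 2 11 13 3] head=2 tail=2 count=5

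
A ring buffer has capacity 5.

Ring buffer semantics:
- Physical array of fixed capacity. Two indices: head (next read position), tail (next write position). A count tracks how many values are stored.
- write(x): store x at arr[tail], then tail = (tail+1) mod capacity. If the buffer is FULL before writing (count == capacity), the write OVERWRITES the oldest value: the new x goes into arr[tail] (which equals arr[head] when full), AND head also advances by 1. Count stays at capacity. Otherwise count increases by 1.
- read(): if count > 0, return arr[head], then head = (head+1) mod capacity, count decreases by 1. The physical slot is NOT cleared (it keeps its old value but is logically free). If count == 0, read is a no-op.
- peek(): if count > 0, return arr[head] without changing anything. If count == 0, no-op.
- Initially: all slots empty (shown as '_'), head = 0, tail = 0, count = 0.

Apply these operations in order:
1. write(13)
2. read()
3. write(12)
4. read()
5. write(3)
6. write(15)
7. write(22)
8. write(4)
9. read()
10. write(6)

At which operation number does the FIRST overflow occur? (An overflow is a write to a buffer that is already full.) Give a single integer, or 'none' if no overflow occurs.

Answer: none

Derivation:
After op 1 (write(13)): arr=[13 _ _ _ _] head=0 tail=1 count=1
After op 2 (read()): arr=[13 _ _ _ _] head=1 tail=1 count=0
After op 3 (write(12)): arr=[13 12 _ _ _] head=1 tail=2 count=1
After op 4 (read()): arr=[13 12 _ _ _] head=2 tail=2 count=0
After op 5 (write(3)): arr=[13 12 3 _ _] head=2 tail=3 count=1
After op 6 (write(15)): arr=[13 12 3 15 _] head=2 tail=4 count=2
After op 7 (write(22)): arr=[13 12 3 15 22] head=2 tail=0 count=3
After op 8 (write(4)): arr=[4 12 3 15 22] head=2 tail=1 count=4
After op 9 (read()): arr=[4 12 3 15 22] head=3 tail=1 count=3
After op 10 (write(6)): arr=[4 6 3 15 22] head=3 tail=2 count=4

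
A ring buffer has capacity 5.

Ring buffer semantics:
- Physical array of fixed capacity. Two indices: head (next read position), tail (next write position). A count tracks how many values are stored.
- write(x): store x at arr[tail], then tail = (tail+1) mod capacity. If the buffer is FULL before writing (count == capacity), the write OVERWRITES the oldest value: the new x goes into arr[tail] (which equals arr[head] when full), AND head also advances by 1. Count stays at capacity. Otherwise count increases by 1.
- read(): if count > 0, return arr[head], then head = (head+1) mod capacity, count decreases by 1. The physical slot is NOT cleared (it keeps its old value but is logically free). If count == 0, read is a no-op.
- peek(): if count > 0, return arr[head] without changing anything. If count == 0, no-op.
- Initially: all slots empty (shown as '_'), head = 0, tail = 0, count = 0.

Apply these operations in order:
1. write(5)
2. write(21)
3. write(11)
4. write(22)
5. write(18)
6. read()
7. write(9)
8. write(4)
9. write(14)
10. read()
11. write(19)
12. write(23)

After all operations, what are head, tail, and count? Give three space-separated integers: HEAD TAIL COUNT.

Answer: 0 0 5

Derivation:
After op 1 (write(5)): arr=[5 _ _ _ _] head=0 tail=1 count=1
After op 2 (write(21)): arr=[5 21 _ _ _] head=0 tail=2 count=2
After op 3 (write(11)): arr=[5 21 11 _ _] head=0 tail=3 count=3
After op 4 (write(22)): arr=[5 21 11 22 _] head=0 tail=4 count=4
After op 5 (write(18)): arr=[5 21 11 22 18] head=0 tail=0 count=5
After op 6 (read()): arr=[5 21 11 22 18] head=1 tail=0 count=4
After op 7 (write(9)): arr=[9 21 11 22 18] head=1 tail=1 count=5
After op 8 (write(4)): arr=[9 4 11 22 18] head=2 tail=2 count=5
After op 9 (write(14)): arr=[9 4 14 22 18] head=3 tail=3 count=5
After op 10 (read()): arr=[9 4 14 22 18] head=4 tail=3 count=4
After op 11 (write(19)): arr=[9 4 14 19 18] head=4 tail=4 count=5
After op 12 (write(23)): arr=[9 4 14 19 23] head=0 tail=0 count=5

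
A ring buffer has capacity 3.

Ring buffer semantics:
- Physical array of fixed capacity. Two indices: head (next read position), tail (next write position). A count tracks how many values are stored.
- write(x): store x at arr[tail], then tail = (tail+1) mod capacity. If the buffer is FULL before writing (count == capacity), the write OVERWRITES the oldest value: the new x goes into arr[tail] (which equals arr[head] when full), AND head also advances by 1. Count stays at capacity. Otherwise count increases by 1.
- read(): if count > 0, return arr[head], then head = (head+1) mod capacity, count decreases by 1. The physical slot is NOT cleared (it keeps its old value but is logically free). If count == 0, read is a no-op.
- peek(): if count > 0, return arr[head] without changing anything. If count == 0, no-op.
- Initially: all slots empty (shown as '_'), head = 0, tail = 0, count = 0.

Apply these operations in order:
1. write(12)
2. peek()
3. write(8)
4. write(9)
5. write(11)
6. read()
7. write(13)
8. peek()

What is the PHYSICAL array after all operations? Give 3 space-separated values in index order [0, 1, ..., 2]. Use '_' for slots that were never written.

After op 1 (write(12)): arr=[12 _ _] head=0 tail=1 count=1
After op 2 (peek()): arr=[12 _ _] head=0 tail=1 count=1
After op 3 (write(8)): arr=[12 8 _] head=0 tail=2 count=2
After op 4 (write(9)): arr=[12 8 9] head=0 tail=0 count=3
After op 5 (write(11)): arr=[11 8 9] head=1 tail=1 count=3
After op 6 (read()): arr=[11 8 9] head=2 tail=1 count=2
After op 7 (write(13)): arr=[11 13 9] head=2 tail=2 count=3
After op 8 (peek()): arr=[11 13 9] head=2 tail=2 count=3

Answer: 11 13 9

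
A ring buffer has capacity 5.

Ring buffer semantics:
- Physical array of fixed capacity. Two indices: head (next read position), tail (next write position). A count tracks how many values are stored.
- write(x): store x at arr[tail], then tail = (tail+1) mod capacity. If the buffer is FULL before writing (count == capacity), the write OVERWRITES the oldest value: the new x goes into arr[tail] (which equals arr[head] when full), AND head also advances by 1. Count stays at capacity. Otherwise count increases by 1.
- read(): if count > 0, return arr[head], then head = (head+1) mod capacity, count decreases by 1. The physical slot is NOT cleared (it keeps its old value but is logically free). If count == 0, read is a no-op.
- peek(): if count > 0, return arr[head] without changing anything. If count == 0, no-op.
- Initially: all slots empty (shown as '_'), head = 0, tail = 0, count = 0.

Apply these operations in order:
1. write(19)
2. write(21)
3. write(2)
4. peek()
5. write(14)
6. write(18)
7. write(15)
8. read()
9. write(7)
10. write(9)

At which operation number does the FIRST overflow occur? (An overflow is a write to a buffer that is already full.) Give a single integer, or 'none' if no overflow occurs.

After op 1 (write(19)): arr=[19 _ _ _ _] head=0 tail=1 count=1
After op 2 (write(21)): arr=[19 21 _ _ _] head=0 tail=2 count=2
After op 3 (write(2)): arr=[19 21 2 _ _] head=0 tail=3 count=3
After op 4 (peek()): arr=[19 21 2 _ _] head=0 tail=3 count=3
After op 5 (write(14)): arr=[19 21 2 14 _] head=0 tail=4 count=4
After op 6 (write(18)): arr=[19 21 2 14 18] head=0 tail=0 count=5
After op 7 (write(15)): arr=[15 21 2 14 18] head=1 tail=1 count=5
After op 8 (read()): arr=[15 21 2 14 18] head=2 tail=1 count=4
After op 9 (write(7)): arr=[15 7 2 14 18] head=2 tail=2 count=5
After op 10 (write(9)): arr=[15 7 9 14 18] head=3 tail=3 count=5

Answer: 7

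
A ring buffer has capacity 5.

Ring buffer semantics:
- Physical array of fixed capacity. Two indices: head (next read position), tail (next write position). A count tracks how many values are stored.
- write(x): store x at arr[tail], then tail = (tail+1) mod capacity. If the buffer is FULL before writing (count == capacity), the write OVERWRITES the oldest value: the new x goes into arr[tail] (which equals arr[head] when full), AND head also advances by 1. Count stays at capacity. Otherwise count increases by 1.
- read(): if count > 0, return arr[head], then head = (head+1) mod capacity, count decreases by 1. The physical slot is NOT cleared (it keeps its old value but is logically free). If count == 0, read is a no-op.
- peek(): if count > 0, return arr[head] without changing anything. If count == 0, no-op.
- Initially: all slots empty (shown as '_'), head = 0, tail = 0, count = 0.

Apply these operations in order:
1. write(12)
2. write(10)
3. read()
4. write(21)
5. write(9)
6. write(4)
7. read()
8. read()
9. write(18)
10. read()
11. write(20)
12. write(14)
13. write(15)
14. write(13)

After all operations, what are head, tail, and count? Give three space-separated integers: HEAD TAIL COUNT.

After op 1 (write(12)): arr=[12 _ _ _ _] head=0 tail=1 count=1
After op 2 (write(10)): arr=[12 10 _ _ _] head=0 tail=2 count=2
After op 3 (read()): arr=[12 10 _ _ _] head=1 tail=2 count=1
After op 4 (write(21)): arr=[12 10 21 _ _] head=1 tail=3 count=2
After op 5 (write(9)): arr=[12 10 21 9 _] head=1 tail=4 count=3
After op 6 (write(4)): arr=[12 10 21 9 4] head=1 tail=0 count=4
After op 7 (read()): arr=[12 10 21 9 4] head=2 tail=0 count=3
After op 8 (read()): arr=[12 10 21 9 4] head=3 tail=0 count=2
After op 9 (write(18)): arr=[18 10 21 9 4] head=3 tail=1 count=3
After op 10 (read()): arr=[18 10 21 9 4] head=4 tail=1 count=2
After op 11 (write(20)): arr=[18 20 21 9 4] head=4 tail=2 count=3
After op 12 (write(14)): arr=[18 20 14 9 4] head=4 tail=3 count=4
After op 13 (write(15)): arr=[18 20 14 15 4] head=4 tail=4 count=5
After op 14 (write(13)): arr=[18 20 14 15 13] head=0 tail=0 count=5

Answer: 0 0 5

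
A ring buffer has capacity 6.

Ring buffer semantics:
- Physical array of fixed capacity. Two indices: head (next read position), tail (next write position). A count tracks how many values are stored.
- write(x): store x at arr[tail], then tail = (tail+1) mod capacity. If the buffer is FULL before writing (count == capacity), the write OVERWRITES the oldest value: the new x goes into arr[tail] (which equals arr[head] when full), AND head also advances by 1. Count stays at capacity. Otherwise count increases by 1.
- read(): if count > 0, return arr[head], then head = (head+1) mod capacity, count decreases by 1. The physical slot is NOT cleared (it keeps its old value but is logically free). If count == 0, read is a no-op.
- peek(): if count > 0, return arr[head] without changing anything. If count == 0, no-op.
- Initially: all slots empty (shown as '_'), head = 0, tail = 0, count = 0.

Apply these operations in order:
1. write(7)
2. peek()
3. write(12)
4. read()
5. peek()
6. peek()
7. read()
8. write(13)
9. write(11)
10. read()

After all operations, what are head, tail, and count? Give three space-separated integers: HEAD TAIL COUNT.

Answer: 3 4 1

Derivation:
After op 1 (write(7)): arr=[7 _ _ _ _ _] head=0 tail=1 count=1
After op 2 (peek()): arr=[7 _ _ _ _ _] head=0 tail=1 count=1
After op 3 (write(12)): arr=[7 12 _ _ _ _] head=0 tail=2 count=2
After op 4 (read()): arr=[7 12 _ _ _ _] head=1 tail=2 count=1
After op 5 (peek()): arr=[7 12 _ _ _ _] head=1 tail=2 count=1
After op 6 (peek()): arr=[7 12 _ _ _ _] head=1 tail=2 count=1
After op 7 (read()): arr=[7 12 _ _ _ _] head=2 tail=2 count=0
After op 8 (write(13)): arr=[7 12 13 _ _ _] head=2 tail=3 count=1
After op 9 (write(11)): arr=[7 12 13 11 _ _] head=2 tail=4 count=2
After op 10 (read()): arr=[7 12 13 11 _ _] head=3 tail=4 count=1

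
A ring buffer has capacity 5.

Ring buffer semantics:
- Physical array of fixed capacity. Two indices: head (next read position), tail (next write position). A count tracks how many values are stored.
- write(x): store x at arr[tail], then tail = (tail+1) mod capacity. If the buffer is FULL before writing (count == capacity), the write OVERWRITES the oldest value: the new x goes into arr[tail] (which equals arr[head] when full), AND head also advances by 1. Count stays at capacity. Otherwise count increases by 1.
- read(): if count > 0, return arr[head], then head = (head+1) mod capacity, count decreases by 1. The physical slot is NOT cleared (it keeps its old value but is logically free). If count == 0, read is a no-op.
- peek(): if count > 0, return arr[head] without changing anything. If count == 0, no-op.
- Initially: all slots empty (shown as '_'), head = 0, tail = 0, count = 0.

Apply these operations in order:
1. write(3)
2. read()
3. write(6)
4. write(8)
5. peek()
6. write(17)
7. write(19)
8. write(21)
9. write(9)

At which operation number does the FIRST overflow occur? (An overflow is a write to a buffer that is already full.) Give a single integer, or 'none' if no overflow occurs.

Answer: 9

Derivation:
After op 1 (write(3)): arr=[3 _ _ _ _] head=0 tail=1 count=1
After op 2 (read()): arr=[3 _ _ _ _] head=1 tail=1 count=0
After op 3 (write(6)): arr=[3 6 _ _ _] head=1 tail=2 count=1
After op 4 (write(8)): arr=[3 6 8 _ _] head=1 tail=3 count=2
After op 5 (peek()): arr=[3 6 8 _ _] head=1 tail=3 count=2
After op 6 (write(17)): arr=[3 6 8 17 _] head=1 tail=4 count=3
After op 7 (write(19)): arr=[3 6 8 17 19] head=1 tail=0 count=4
After op 8 (write(21)): arr=[21 6 8 17 19] head=1 tail=1 count=5
After op 9 (write(9)): arr=[21 9 8 17 19] head=2 tail=2 count=5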